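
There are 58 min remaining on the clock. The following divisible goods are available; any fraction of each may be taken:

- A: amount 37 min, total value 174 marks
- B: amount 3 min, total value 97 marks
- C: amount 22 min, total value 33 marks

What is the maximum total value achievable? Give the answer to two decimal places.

Take in order of value per unit:
- B (97/3 per unit): all 3 → value 97, running total 97.00
- A (174/37 per unit): all 37 → value 174, running total 271.00
- C (33/22 per unit): 18 of 22 → value 18×33/22 = 27.0000, running total 298.00
Total 298.00.

298.00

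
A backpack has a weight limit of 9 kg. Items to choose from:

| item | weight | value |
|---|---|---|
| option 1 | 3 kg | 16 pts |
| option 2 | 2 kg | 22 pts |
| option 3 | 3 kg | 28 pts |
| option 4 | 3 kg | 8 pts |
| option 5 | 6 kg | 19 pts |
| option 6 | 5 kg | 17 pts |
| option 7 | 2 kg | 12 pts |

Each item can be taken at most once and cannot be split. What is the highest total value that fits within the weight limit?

Check high-value combinations within 9 kg:
- option 1+option 2+option 3: weight 3+2+3=8, value 16+22+28=66
- option 2+option 3+option 7: weight 2+3+2=7, value 22+28+12=62
- option 2+option 3+option 4: weight 2+3+3=8, value 22+28+8=58
Best: 66 pts.

66 pts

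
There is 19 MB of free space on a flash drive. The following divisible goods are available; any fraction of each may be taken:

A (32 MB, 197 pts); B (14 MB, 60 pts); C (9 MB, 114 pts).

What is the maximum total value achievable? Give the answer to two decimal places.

Take in order of value per unit:
- C (114/9 per unit): all 9 → value 114, running total 114.00
- A (197/32 per unit): 10 of 32 → value 10×197/32 = 61.5625, running total 175.56
Total 175.56.

175.56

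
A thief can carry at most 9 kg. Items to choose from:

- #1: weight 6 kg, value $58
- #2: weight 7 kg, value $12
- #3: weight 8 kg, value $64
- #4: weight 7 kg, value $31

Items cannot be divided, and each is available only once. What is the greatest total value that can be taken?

Check high-value combinations within 9 kg:
- #3: weight 8, value 64
- #1: weight 6, value 58
- #4: weight 7, value 31
- #2: weight 7, value 12
Best: $64.

$64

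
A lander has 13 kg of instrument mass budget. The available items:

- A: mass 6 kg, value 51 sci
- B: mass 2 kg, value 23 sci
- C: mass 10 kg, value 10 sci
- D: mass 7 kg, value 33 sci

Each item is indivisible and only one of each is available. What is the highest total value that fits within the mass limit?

Check high-value combinations within 13 kg:
- A+D: mass 6+7=13, value 51+33=84
- A+B: mass 6+2=8, value 51+23=74
- B+D: mass 2+7=9, value 23+33=56
Best: 84 sci.

84 sci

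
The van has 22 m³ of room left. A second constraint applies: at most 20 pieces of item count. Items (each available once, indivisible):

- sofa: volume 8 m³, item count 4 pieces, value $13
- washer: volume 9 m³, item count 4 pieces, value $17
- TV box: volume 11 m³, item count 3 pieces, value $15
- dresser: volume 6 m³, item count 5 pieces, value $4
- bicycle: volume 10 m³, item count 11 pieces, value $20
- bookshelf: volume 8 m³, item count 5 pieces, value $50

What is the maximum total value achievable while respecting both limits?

$70

Feasible sets respecting both limits:
- bicycle+bookshelf: volume 18, item count 16, value 70
- washer+bookshelf: volume 17, item count 9, value 67
- sofa+dresser+bookshelf: volume 22, item count 14, value 67
- TV box+bookshelf: volume 19, item count 8, value 65
Best: $70.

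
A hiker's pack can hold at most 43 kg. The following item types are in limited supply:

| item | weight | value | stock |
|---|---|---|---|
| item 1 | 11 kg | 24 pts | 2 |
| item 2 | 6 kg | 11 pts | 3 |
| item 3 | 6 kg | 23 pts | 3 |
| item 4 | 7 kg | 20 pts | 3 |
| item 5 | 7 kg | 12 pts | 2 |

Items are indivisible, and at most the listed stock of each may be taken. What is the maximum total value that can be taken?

Best selections within weight 43 and stock limits:
- 1×item 1 + 3×item 3 + 2×item 4: weight 43, value 133
- 3×item 3 + 3×item 4: weight 39, value 129
- 1×item 1 + 3×item 3 + 1×item 4 + 1×item 5: weight 43, value 125
Best: 133 pts.

133 pts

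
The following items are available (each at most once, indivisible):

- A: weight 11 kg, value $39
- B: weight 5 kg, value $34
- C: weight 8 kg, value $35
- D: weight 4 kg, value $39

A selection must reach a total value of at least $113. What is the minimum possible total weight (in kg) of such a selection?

23

Subsets with value ≥ 113, sorted by total weight:
- A+C+D: weight 23, value 113
- A+B+C+D: weight 28, value 147
Minimum weight: 23 kg.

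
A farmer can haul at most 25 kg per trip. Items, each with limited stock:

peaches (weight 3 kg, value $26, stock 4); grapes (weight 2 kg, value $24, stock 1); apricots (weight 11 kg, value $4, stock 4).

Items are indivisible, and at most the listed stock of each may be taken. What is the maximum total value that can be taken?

Best selections within weight 25 and stock limits:
- 4×peaches + 1×grapes + 1×apricots: weight 25, value 132
- 4×peaches + 1×grapes: weight 14, value 128
Best: $132.

$132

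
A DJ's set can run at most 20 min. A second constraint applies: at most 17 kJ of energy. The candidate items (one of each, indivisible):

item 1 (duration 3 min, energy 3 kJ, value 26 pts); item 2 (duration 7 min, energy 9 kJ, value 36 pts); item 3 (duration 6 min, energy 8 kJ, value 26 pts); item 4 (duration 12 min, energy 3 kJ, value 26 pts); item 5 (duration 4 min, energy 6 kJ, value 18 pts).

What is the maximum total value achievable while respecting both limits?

70 pts

Feasible sets respecting both limits:
- item 1+item 3+item 5: duration 13, energy 17, value 70
- item 1+item 4+item 5: duration 19, energy 12, value 70
- item 1+item 2: duration 10, energy 12, value 62
Best: 70 pts.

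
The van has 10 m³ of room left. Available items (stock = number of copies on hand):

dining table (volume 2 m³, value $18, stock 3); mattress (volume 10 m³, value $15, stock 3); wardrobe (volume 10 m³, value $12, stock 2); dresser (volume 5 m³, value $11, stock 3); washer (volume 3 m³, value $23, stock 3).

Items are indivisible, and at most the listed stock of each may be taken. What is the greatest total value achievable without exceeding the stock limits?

$82

Top feasible selections:
- 2×dining table + 2×washer: volume 10, value 82
- 3×dining table + 1×washer: volume 9, value 77
Best: $82.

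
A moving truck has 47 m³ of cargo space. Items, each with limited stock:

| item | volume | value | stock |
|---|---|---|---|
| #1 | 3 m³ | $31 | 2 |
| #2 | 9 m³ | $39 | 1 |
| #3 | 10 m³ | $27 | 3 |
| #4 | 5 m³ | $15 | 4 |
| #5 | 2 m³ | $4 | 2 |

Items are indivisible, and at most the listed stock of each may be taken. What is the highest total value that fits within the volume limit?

Best selections within volume 47 and stock limits:
- 2×#1 + 1×#2 + 1×#3 + 4×#4 + 1×#5: volume 47, value 192
- 2×#1 + 1×#2 + 2×#3 + 2×#4 + 1×#5: volume 47, value 189
- 2×#1 + 1×#2 + 1×#3 + 4×#4: volume 45, value 188
- 2×#1 + 1×#2 + 3×#3 + 1×#5: volume 47, value 186
Best: $192.

$192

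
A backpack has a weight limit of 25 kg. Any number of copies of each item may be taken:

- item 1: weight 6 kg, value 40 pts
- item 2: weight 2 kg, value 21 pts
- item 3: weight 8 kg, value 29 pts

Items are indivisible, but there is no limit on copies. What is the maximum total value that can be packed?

Best value-per-unit is item 2 at 21/2, and filling with it alone uses weight 12×2=24. No mix of the others beats 12×21 = 252.

252 pts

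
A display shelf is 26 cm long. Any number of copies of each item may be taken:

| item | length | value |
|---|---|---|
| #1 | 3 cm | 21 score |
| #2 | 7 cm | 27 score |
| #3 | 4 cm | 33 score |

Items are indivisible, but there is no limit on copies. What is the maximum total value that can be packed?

207 score

Best value-per-unit is #3 at 33/4; filling with it alone gives 6×33 = 198.
Optimal mix: 2×#1 + 5×#3 → length 26, value 207.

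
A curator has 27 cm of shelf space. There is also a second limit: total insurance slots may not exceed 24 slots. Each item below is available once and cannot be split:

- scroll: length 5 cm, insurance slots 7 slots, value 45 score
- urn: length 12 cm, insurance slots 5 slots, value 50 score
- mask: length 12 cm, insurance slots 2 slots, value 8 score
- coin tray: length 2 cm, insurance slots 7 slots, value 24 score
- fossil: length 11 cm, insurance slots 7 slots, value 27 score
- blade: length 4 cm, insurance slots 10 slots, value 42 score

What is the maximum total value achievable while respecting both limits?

Feasible sets respecting both limits:
- scroll+urn+blade: length 21, insurance slots 22, value 137
- scroll+urn+coin tray: length 19, insurance slots 19, value 119
- urn+fossil+blade: length 27, insurance slots 22, value 119
Best: 137 score.

137 score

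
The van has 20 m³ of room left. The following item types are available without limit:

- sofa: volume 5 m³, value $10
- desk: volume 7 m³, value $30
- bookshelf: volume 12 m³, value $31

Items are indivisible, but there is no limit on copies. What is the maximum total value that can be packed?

Best value-per-unit is desk at 30/7; filling with it alone gives 2×30 = 60.
Optimal mix: 1×sofa + 2×desk → volume 19, value 70.

$70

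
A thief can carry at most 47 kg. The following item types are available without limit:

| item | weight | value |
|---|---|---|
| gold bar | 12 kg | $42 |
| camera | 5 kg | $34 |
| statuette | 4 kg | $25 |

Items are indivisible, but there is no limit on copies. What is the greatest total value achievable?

$313

Best value-per-unit is camera at 34/5; filling with it alone gives 9×34 = 306.
Optimal mix: 7×camera + 3×statuette → weight 47, value 313.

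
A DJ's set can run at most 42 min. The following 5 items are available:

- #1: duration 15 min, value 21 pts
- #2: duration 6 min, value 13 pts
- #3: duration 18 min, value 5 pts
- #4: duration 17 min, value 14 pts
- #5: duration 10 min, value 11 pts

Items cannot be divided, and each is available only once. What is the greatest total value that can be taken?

48 pts

This is a 0/1 knapsack; check combinations near the capacity.
- #1+#2+#4: duration 15+6+17=38, value 21+13+14=48
- #1+#4+#5: duration 15+17+10=42, value 21+14+11=46
- #1+#2+#5: duration 15+6+10=31, value 21+13+11=45
- #1+#2+#3: duration 15+6+18=39, value 21+13+5=39
- #2+#4+#5: duration 6+17+10=33, value 13+14+11=38
Best: 48 pts.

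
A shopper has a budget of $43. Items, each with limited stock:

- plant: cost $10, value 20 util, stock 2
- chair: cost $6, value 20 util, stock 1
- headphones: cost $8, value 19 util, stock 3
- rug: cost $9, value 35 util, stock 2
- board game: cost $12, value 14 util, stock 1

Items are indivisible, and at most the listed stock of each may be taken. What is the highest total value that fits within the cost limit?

129 util

Best selections within cost 43 and stock limits:
- 1×plant + 1×chair + 1×headphones + 2×rug: cost 42, value 129
- 1×chair + 2×headphones + 2×rug: cost 40, value 128
- 3×headphones + 2×rug: cost 42, value 127
Best: 129 util.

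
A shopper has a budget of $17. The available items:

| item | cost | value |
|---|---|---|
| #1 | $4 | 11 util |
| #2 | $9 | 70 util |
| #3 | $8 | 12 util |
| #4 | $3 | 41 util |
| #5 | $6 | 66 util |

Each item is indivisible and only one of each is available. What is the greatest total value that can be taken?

136 util

Check high-value combinations within $17:
- #2+#5: cost 9+6=15, value 70+66=136
- #1+#2+#4: cost 4+9+3=16, value 11+70+41=122
- #3+#4+#5: cost 8+3+6=17, value 12+41+66=119
- #1+#4+#5: cost 4+3+6=13, value 11+41+66=118
- #2+#4: cost 9+3=12, value 70+41=111
Best: 136 util.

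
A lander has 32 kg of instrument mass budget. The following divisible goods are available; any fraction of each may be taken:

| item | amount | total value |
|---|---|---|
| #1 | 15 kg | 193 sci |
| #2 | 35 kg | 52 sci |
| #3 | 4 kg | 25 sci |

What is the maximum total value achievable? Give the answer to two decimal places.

Take in order of value per unit:
- #1 (193/15 per unit): all 15 → value 193, running total 193.00
- #3 (25/4 per unit): all 4 → value 25, running total 218.00
- #2 (52/35 per unit): 13 of 35 → value 13×52/35 = 19.3143, running total 237.31
Total 237.31.

237.31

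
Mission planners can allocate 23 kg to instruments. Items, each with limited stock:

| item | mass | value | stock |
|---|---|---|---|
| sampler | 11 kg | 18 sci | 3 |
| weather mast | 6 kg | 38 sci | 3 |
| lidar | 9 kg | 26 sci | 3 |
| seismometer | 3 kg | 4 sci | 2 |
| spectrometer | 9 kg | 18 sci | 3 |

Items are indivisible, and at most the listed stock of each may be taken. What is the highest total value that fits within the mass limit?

118 sci

Top feasible selections:
- 3×weather mast + 1×seismometer: mass 21, value 118
- 3×weather mast: mass 18, value 114
Best: 118 sci.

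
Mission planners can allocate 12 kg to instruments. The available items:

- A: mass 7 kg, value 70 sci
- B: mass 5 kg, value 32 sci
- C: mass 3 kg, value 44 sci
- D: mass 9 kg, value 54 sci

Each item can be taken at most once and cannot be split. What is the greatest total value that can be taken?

Check high-value combinations within 12 kg:
- A+C: mass 7+3=10, value 70+44=114
- A+B: mass 7+5=12, value 70+32=102
- C+D: mass 3+9=12, value 44+54=98
- B+C: mass 5+3=8, value 32+44=76
Best: 114 sci.

114 sci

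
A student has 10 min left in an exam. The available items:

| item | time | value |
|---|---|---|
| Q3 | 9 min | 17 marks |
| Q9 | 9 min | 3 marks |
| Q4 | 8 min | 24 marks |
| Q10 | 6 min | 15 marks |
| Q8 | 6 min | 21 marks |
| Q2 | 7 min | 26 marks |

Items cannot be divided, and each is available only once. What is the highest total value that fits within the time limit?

This is a 0/1 knapsack; check combinations near the capacity.
- Q2: time 7, value 26
- Q4: time 8, value 24
- Q8: time 6, value 21
- Q3: time 9, value 17
Best: 26 marks.

26 marks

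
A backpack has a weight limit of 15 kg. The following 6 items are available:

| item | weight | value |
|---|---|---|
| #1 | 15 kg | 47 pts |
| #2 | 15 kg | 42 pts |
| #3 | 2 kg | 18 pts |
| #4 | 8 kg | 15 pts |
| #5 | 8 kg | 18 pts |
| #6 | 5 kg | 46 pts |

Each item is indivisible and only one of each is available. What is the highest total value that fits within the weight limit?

Check high-value combinations within 15 kg:
- #3+#5+#6: weight 2+8+5=15, value 18+18+46=82
- #3+#4+#6: weight 2+8+5=15, value 18+15+46=79
- #3+#6: weight 2+5=7, value 18+46=64
Best: 82 pts.

82 pts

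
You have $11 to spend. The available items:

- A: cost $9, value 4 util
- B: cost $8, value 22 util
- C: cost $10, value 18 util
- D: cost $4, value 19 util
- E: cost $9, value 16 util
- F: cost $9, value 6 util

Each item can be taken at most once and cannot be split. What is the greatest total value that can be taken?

Check high-value combinations within $11:
- B: cost 8, value 22
- D: cost 4, value 19
- C: cost 10, value 18
- E: cost 9, value 16
Best: 22 util.

22 util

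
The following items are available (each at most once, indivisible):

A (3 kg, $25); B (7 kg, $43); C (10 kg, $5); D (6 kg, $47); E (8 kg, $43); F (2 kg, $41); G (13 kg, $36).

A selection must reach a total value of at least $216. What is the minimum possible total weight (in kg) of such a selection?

39

Subsets with value ≥ 216, sorted by total weight:
- A+B+D+E+F+G: weight 39, value 235
- A+B+C+D+E+F+G: weight 49, value 240
Minimum weight: 39 kg.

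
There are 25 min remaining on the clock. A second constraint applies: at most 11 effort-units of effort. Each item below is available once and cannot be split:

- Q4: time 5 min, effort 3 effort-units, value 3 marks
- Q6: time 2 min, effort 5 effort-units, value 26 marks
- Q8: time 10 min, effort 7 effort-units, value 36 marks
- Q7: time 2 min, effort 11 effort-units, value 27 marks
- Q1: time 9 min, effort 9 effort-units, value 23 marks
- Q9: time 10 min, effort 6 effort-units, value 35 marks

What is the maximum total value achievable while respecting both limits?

61 marks

Feasible sets respecting both limits:
- Q6+Q9: time 12, effort 11, value 61
- Q4+Q8: time 15, effort 10, value 39
- Q4+Q9: time 15, effort 9, value 38
- Q8: time 10, effort 7, value 36
Best: 61 marks.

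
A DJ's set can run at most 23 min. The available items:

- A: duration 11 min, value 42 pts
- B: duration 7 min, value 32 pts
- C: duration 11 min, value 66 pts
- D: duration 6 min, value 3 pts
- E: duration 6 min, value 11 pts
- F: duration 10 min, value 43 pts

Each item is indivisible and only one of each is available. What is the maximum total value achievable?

109 pts

Check high-value combinations within 23 min:
- C+F: duration 11+10=21, value 66+43=109
- A+C: duration 11+11=22, value 42+66=108
- B+C: duration 7+11=18, value 32+66=98
- B+E+F: duration 7+6+10=23, value 32+11+43=86
Best: 109 pts.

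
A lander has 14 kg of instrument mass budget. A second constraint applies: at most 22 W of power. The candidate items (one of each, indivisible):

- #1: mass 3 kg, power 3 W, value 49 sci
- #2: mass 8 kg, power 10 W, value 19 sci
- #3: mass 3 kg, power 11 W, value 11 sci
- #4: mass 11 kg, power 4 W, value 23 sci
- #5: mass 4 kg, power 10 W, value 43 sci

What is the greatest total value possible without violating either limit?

92 sci

Feasible sets respecting both limits:
- #1+#5: mass 7, power 13, value 92
- #1+#4: mass 14, power 7, value 72
- #1+#2: mass 11, power 13, value 68
- #2+#5: mass 12, power 20, value 62
Best: 92 sci.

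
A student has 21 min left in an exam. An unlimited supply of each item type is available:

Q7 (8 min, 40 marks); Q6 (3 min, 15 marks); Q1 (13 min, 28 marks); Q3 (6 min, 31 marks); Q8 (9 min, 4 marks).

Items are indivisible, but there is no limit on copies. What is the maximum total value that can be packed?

108 marks

Best value-per-unit is Q3 at 31/6; filling with it alone gives 3×31 = 93.
Optimal mix: 1×Q6 + 3×Q3 → time 21, value 108.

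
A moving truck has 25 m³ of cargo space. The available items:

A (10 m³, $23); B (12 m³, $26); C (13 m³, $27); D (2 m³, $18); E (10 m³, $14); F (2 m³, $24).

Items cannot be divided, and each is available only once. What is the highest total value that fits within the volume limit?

$79

Check high-value combinations within 25 m³:
- A+D+E+F: volume 10+2+10+2=24, value 23+18+14+24=79
- A+C+F: volume 10+13+2=25, value 23+27+24=74
- A+B+F: volume 10+12+2=24, value 23+26+24=73
- C+D+F: volume 13+2+2=17, value 27+18+24=69
Best: $79.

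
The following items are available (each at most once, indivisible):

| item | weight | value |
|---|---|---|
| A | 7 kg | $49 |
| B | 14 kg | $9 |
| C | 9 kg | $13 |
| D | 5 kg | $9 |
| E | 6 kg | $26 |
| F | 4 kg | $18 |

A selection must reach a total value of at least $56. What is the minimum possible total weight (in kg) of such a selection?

11

Subsets with value ≥ 56, sorted by total weight:
- A+F: weight 11, value 67
- A+D: weight 12, value 58
- A+E: weight 13, value 75
Minimum weight: 11 kg.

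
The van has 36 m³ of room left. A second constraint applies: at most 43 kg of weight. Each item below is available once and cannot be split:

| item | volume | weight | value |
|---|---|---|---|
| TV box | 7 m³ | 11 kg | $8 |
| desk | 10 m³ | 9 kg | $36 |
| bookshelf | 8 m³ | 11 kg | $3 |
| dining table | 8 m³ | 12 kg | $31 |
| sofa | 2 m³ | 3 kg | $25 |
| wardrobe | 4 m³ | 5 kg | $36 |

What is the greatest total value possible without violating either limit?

Feasible sets respecting both limits:
- TV box+desk+dining table+sofa+wardrobe: volume 31, weight 40, value 136
- desk+bookshelf+dining table+sofa+wardrobe: volume 32, weight 40, value 131
- desk+dining table+sofa+wardrobe: volume 24, weight 29, value 128
Best: $136.

$136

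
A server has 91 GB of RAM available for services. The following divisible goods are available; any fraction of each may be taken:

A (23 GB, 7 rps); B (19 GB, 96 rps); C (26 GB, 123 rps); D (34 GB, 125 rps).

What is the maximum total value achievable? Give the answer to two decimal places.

347.65

Take in order of value per unit:
- B (96/19 per unit): all 19 → value 96, running total 96.00
- C (123/26 per unit): all 26 → value 123, running total 219.00
- D (125/34 per unit): all 34 → value 125, running total 344.00
- A (7/23 per unit): 12 of 23 → value 12×7/23 = 3.6522, running total 347.65
Total 347.65.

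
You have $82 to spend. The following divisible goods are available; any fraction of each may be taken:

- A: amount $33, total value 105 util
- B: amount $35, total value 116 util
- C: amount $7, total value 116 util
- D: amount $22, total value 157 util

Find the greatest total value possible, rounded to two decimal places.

Take in order of value per unit:
- C (116/7 per unit): all 7 → value 116, running total 116.00
- D (157/22 per unit): all 22 → value 157, running total 273.00
- B (116/35 per unit): all 35 → value 116, running total 389.00
- A (105/33 per unit): 18 of 33 → value 18×105/33 = 57.2727, running total 446.27
Total 446.27.

446.27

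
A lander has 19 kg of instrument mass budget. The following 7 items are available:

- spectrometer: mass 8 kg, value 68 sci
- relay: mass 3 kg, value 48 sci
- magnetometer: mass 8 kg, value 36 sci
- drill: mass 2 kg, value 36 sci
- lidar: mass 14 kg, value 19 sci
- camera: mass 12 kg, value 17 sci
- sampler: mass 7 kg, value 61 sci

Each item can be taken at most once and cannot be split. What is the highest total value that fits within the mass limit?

177 sci

Check high-value combinations within 19 kg:
- spectrometer+relay+sampler: mass 8+3+7=18, value 68+48+61=177
- spectrometer+drill+sampler: mass 8+2+7=17, value 68+36+61=165
- spectrometer+relay+drill: mass 8+3+2=13, value 68+48+36=152
Best: 177 sci.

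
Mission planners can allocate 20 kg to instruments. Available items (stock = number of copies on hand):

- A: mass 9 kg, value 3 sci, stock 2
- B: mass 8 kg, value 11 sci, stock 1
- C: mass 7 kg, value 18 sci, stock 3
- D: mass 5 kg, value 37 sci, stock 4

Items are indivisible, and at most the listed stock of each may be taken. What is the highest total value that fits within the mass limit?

148 sci

Top feasible selections:
- 4×D: mass 20, value 148
- 3×D: mass 15, value 111
Best: 148 sci.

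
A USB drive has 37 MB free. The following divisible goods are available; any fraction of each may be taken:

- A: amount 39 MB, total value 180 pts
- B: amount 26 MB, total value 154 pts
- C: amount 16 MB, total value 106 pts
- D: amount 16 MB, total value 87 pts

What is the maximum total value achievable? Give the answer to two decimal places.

230.38

Take in order of value per unit:
- C (106/16 per unit): all 16 → value 106, running total 106.00
- B (154/26 per unit): 21 of 26 → value 21×154/26 = 124.3846, running total 230.38
Total 230.38.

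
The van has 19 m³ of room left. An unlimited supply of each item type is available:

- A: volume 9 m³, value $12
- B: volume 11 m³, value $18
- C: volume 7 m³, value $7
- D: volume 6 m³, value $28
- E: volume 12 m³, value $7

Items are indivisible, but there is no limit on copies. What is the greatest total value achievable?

$84

Best value-per-unit is D at 28/6, and filling with it alone uses volume 3×6=18. No mix of the others beats 3×28 = 84.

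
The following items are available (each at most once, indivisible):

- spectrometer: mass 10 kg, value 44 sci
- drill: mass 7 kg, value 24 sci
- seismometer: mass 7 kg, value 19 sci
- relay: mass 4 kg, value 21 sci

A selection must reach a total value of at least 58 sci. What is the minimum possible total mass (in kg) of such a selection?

14

Subsets with value ≥ 58, sorted by total mass:
- spectrometer+relay: mass 14, value 65
- spectrometer+drill: mass 17, value 68
- spectrometer+seismometer: mass 17, value 63
Minimum mass: 14 kg.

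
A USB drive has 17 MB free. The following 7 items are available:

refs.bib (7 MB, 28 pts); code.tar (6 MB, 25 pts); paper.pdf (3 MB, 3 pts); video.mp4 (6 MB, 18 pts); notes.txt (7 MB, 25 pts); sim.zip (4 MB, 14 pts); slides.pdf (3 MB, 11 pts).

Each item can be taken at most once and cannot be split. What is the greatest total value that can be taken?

Check high-value combinations within 17 MB:
- refs.bib+code.tar+sim.zip: size 7+6+4=17, value 28+25+14=67
- refs.bib+code.tar+slides.pdf: size 7+6+3=16, value 28+25+11=64
- code.tar+notes.txt+sim.zip: size 6+7+4=17, value 25+25+14=64
Best: 67 pts.

67 pts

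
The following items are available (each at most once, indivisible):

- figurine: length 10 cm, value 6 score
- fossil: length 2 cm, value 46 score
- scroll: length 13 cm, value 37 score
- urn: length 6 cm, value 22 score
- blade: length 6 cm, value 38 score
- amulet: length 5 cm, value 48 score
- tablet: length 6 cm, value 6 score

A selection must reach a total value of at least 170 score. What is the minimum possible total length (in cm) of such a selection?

32

Subsets with value ≥ 170, sorted by total length:
- fossil+scroll+urn+blade+amulet: length 32, value 191
- fossil+scroll+blade+amulet+tablet: length 32, value 175
- figurine+fossil+scroll+blade+amulet: length 36, value 175
- fossil+scroll+urn+blade+amulet+tablet: length 38, value 197
Minimum length: 32 cm.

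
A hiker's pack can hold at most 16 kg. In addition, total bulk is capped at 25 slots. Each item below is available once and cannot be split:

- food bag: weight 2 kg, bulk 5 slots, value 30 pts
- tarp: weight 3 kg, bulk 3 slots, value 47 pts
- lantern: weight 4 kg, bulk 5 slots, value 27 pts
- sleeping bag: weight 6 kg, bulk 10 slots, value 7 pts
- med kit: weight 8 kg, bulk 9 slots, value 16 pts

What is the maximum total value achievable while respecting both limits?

111 pts

Feasible sets respecting both limits:
- food bag+tarp+lantern+sleeping bag: weight 15, bulk 23, value 111
- food bag+tarp+lantern: weight 9, bulk 13, value 104
- food bag+tarp+med kit: weight 13, bulk 17, value 93
- tarp+lantern+med kit: weight 15, bulk 17, value 90
Best: 111 pts.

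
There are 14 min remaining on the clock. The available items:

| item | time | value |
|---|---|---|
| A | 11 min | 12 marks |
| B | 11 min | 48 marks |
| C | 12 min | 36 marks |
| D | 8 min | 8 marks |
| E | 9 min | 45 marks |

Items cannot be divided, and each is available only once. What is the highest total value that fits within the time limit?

Check high-value combinations within 14 min:
- B: time 11, value 48
- E: time 9, value 45
- C: time 12, value 36
Best: 48 marks.

48 marks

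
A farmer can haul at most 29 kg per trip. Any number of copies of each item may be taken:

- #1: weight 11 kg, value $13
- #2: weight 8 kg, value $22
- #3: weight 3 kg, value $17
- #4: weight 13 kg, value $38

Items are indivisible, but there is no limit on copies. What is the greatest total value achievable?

$153

Best value-per-unit is #3 at 17/3, and filling with it alone uses weight 9×3=27. No mix of the others beats 9×17 = 153.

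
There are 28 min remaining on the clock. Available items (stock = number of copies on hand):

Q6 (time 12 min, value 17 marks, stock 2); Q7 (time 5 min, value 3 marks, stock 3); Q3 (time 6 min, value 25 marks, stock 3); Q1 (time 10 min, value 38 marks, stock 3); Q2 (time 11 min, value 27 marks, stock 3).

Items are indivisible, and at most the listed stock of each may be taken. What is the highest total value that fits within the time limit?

113 marks

Top feasible selections:
- 3×Q3 + 1×Q1: time 28, value 113
- 1×Q3 + 2×Q1: time 26, value 101
Best: 113 marks.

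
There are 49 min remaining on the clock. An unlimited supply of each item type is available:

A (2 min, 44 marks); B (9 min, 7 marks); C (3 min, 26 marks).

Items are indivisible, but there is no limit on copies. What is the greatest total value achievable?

1056 marks

Best value-per-unit is A at 44/2, and filling with it alone uses time 24×2=48. No mix of the others beats 24×44 = 1056.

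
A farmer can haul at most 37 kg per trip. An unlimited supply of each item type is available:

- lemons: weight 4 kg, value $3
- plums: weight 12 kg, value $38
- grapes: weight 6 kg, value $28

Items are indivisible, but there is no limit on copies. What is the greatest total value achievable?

Best value-per-unit is grapes at 28/6, and filling with it alone uses weight 6×6=36. No mix of the others beats 6×28 = 168.

$168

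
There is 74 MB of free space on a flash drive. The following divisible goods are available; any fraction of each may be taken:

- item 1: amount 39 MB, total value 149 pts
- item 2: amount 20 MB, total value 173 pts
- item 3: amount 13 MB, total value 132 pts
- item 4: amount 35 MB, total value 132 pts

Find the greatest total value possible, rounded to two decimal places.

461.54

Take in order of value per unit:
- item 3 (132/13 per unit): all 13 → value 132, running total 132.00
- item 2 (173/20 per unit): all 20 → value 173, running total 305.00
- item 1 (149/39 per unit): all 39 → value 149, running total 454.00
- item 4 (132/35 per unit): 2 of 35 → value 2×132/35 = 7.5429, running total 461.54
Total 461.54.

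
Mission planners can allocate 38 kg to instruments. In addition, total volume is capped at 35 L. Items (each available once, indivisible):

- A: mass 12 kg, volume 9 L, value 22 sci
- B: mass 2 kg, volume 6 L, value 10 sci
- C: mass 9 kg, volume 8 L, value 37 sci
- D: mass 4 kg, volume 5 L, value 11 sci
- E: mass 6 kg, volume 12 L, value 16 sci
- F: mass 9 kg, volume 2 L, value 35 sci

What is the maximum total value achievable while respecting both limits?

115 sci

Feasible sets respecting both limits:
- A+B+C+D+F: mass 36, volume 30, value 115
- A+C+E+F: mass 36, volume 31, value 110
- B+C+D+E+F: mass 30, volume 33, value 109
- A+C+D+F: mass 34, volume 24, value 105
Best: 115 sci.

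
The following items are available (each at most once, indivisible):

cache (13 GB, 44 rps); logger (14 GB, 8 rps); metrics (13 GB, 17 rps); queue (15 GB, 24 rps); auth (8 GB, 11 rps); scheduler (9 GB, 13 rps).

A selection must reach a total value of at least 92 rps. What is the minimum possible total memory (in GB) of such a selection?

Subsets with value ≥ 92, sorted by total memory:
- cache+queue+auth+scheduler: memory 45, value 92
- cache+metrics+queue+auth: memory 49, value 96
- cache+metrics+queue+scheduler: memory 50, value 98
- cache+logger+metrics+queue: memory 55, value 93
Minimum memory: 45 GB.

45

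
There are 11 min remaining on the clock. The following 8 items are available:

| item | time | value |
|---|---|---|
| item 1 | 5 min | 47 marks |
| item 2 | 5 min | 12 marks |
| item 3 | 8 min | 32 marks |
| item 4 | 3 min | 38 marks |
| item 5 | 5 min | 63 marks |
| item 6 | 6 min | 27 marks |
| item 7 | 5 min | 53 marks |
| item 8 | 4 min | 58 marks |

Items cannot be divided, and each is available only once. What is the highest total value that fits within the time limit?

121 marks

This is a 0/1 knapsack; check combinations near the capacity.
- item 5+item 8: time 5+4=9, value 63+58=121
- item 5+item 7: time 5+5=10, value 63+53=116
- item 7+item 8: time 5+4=9, value 53+58=111
- item 1+item 5: time 5+5=10, value 47+63=110
- item 1+item 8: time 5+4=9, value 47+58=105
Best: 121 marks.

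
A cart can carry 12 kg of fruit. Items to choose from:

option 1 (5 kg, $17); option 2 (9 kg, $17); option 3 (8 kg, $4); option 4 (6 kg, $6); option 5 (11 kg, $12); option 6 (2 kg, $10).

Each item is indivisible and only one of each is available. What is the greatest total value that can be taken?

$27

This is a 0/1 knapsack; check combinations near the capacity.
- option 1+option 6: weight 5+2=7, value 17+10=27
- option 2+option 6: weight 9+2=11, value 17+10=27
- option 1+option 4: weight 5+6=11, value 17+6=23
Best: $27.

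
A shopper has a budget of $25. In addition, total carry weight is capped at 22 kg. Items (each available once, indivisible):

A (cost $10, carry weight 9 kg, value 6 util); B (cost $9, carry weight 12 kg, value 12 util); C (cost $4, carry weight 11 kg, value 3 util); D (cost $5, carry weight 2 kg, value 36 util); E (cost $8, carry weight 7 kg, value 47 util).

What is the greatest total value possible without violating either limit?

95 util

Feasible sets respecting both limits:
- B+D+E: cost 22, carry weight 21, value 95
- A+D+E: cost 23, carry weight 18, value 89
- C+D+E: cost 17, carry weight 20, value 86
Best: 95 util.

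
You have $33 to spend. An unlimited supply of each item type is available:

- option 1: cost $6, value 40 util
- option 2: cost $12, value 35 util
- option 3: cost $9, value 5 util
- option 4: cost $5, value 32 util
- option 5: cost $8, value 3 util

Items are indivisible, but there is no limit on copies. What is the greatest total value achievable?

Best value-per-unit is option 1 at 40/6; filling with it alone gives 5×40 = 200.
Optimal mix: 3×option 1 + 3×option 4 → cost 33, value 216.

216 util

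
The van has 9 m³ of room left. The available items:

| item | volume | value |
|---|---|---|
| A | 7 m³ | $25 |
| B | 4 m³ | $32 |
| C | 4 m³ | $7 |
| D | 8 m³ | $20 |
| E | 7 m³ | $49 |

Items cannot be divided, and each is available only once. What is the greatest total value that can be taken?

$49

Check high-value combinations within 9 m³:
- E: volume 7, value 49
- B+C: volume 4+4=8, value 32+7=39
- B: volume 4, value 32
- A: volume 7, value 25
- D: volume 8, value 20
Best: $49.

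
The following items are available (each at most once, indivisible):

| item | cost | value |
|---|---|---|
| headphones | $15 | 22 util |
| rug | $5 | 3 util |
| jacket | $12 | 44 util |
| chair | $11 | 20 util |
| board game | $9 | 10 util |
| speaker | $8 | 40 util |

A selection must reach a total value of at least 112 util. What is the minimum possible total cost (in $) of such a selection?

40

Subsets with value ≥ 112, sorted by total cost:
- jacket+chair+board game+speaker: cost 40, value 114
- headphones+jacket+board game+speaker: cost 44, value 116
- rug+jacket+chair+board game+speaker: cost 45, value 117
Minimum cost: 40 $.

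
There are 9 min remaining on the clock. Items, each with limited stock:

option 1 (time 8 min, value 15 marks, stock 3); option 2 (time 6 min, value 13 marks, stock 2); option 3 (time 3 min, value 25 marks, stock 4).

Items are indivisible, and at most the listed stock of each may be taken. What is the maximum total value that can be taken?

Top feasible selections:
- 3×option 3: time 9, value 75
- 2×option 3: time 6, value 50
- 1×option 2 + 1×option 3: time 9, value 38
Best: 75 marks.

75 marks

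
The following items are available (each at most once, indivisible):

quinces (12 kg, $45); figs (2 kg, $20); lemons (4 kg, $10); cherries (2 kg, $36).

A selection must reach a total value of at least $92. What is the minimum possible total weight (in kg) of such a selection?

16

Subsets with value ≥ 92, sorted by total weight:
- quinces+figs+cherries: weight 16, value 101
- quinces+figs+lemons+cherries: weight 20, value 111
Minimum weight: 16 kg.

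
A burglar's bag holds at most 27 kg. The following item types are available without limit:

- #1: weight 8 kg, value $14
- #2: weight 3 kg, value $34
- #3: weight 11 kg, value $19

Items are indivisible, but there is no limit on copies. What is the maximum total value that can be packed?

Best value-per-unit is #2 at 34/3, and filling with it alone uses weight 9×3=27. No mix of the others beats 9×34 = 306.

$306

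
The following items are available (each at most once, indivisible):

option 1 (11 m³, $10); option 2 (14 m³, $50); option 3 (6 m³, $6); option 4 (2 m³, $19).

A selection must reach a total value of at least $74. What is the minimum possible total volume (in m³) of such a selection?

22

Subsets with value ≥ 74, sorted by total volume:
- option 2+option 3+option 4: volume 22, value 75
- option 1+option 2+option 4: volume 27, value 79
Minimum volume: 22 m³.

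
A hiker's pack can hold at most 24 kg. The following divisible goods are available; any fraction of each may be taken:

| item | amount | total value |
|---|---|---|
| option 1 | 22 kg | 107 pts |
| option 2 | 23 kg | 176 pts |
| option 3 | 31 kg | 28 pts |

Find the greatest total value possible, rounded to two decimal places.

Take in order of value per unit:
- option 2 (176/23 per unit): all 23 → value 176, running total 176.00
- option 1 (107/22 per unit): 1 of 22 → value 1×107/22 = 4.8636, running total 180.86
Total 180.86.

180.86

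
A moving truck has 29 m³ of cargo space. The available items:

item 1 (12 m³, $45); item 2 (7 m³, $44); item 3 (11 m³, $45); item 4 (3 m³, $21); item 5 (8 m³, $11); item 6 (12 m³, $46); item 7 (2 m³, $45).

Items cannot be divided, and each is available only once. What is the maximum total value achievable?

$157

Check high-value combinations within 29 m³:
- item 3+item 4+item 6+item 7: volume 11+3+12+2=28, value 45+21+46+45=157
- item 1+item 4+item 6+item 7: volume 12+3+12+2=29, value 45+21+46+45=157
- item 2+item 4+item 6+item 7: volume 7+3+12+2=24, value 44+21+46+45=156
- item 1+item 3+item 4+item 7: volume 12+11+3+2=28, value 45+45+21+45=156
Best: $157.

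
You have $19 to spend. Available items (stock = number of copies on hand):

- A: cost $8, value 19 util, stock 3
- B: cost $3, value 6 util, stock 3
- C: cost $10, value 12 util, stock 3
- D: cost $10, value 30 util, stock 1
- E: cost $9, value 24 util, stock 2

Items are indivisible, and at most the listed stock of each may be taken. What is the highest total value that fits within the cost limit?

54 util

Best selections within cost 19 and stock limits:
- 1×D + 1×E: cost 19, value 54
- 1×A + 1×D: cost 18, value 49
Best: 54 util.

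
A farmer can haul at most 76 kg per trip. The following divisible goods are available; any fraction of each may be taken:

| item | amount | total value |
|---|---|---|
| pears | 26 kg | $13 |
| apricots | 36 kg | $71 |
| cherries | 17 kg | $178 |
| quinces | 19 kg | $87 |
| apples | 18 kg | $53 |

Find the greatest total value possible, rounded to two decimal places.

Take in order of value per unit:
- cherries (178/17 per unit): all 17 → value 178, running total 178.00
- quinces (87/19 per unit): all 19 → value 87, running total 265.00
- apples (53/18 per unit): all 18 → value 53, running total 318.00
- apricots (71/36 per unit): 22 of 36 → value 22×71/36 = 43.3889, running total 361.39
Total 361.39.

361.39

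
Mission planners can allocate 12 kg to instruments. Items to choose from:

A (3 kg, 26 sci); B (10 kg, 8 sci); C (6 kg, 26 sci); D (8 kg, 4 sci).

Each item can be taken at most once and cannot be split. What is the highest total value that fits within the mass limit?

52 sci

Check high-value combinations within 12 kg:
- A+C: mass 3+6=9, value 26+26=52
- A+D: mass 3+8=11, value 26+4=30
- A: mass 3, value 26
- C: mass 6, value 26
Best: 52 sci.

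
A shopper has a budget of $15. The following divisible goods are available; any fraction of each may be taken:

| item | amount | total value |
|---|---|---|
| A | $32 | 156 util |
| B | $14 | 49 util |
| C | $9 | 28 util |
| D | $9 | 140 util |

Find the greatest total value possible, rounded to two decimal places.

169.25

Take in order of value per unit:
- D (140/9 per unit): all 9 → value 140, running total 140.00
- A (156/32 per unit): 6 of 32 → value 6×156/32 = 29.2500, running total 169.25
Total 169.25.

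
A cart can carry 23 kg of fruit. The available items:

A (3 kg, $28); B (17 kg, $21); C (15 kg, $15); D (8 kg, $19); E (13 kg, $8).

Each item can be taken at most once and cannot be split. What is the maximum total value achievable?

Check high-value combinations within 23 kg:
- A+B: weight 3+17=20, value 28+21=49
- A+D: weight 3+8=11, value 28+19=47
- A+C: weight 3+15=18, value 28+15=43
- A+E: weight 3+13=16, value 28+8=36
Best: $49.

$49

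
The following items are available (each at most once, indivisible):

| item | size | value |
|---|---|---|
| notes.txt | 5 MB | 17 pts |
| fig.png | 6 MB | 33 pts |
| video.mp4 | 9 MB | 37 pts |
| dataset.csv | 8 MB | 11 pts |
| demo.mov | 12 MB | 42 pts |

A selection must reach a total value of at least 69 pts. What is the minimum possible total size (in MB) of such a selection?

15

Subsets with value ≥ 69, sorted by total size:
- fig.png+video.mp4: size 15, value 70
- fig.png+demo.mov: size 18, value 75
Minimum size: 15 MB.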